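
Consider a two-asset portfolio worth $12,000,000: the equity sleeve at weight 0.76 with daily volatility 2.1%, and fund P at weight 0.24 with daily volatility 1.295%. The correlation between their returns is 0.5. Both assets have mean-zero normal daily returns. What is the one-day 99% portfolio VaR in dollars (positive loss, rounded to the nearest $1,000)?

σ_p² = 0.76²·2.1² + 0.24²·1.295² + 2·0.5·0.76·0.24·2.1·1.295 = 3.1398 (%²).
σ_p = √3.1398 = 1.772%.
At 99%, z = 2.326.
VaR = 2.326 × 1.772% = 4.122%; on $12,000,000 that is $494,640.

$495,000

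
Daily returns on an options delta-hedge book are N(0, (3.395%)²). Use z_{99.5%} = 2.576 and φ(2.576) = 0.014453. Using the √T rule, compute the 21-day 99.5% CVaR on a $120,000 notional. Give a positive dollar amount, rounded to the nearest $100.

$54,000

σ_{21d} = 3.395% × √21 = 15.558%.
ES multiplier = φ(z)/(1−α) = 0.014453/0.005 = 2.891.
ES = 15.558% × 2.891 = 44.978%; on $120,000: $53,974.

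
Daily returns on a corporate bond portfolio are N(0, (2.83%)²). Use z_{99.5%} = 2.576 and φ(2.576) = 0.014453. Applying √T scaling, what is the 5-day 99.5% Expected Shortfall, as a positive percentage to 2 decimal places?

18.29%

σ_{5d} = 2.83% × √5 = 6.328%.
ES multiplier = φ(z)/(1−α) = 0.014453/0.005 = 2.891.
ES = 6.328% × 2.891 = 18.294%.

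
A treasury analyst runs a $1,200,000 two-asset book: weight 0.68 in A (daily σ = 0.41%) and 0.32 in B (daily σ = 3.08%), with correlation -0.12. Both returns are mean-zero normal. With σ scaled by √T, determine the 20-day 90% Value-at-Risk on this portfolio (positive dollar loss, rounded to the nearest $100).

σ_p = √(0.68²·0.41² + 0.32²·3.08² + 2·-0.12·0.68·0.32·0.41·3.08) = 0.992%.
σ_{20d} = 0.992% × √20 = 4.436%.
z(90%) = 1.282.
VaR = 1.282 × 4.436% = 5.687%; on $1,200,000 that is $68,244.

$68,200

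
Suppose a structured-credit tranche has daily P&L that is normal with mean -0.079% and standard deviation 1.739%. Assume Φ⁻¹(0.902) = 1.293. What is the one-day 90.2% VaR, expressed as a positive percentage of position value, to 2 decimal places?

2.33%

VaR = −μ + z·σ = −(-0.079%) + 1.293 × 1.739% = 2.328%.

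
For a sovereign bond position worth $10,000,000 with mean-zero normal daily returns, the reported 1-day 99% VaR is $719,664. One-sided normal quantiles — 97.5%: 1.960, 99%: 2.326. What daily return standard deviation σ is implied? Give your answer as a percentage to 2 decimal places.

VaR as a fraction: $719,664 / $10,000,000 = 7.197%.
σ = VaR / z = 7.197% / 2.326 = 3.094%.

3.09%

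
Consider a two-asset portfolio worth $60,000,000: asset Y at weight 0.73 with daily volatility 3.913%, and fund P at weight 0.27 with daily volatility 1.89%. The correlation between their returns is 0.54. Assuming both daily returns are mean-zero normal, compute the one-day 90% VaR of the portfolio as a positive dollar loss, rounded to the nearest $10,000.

σ_p² = 0.73²·3.913² + 0.27²·1.89² + 2·0.54·0.73·0.27·3.913·1.89 = 9.9942 (%²).
σ_p = √9.9942 = 3.161%.
At 90%, z = 1.282.
VaR = 1.282 × 3.161% = 4.052%; on $60,000,000 that is $2,431,200.

$2,430,000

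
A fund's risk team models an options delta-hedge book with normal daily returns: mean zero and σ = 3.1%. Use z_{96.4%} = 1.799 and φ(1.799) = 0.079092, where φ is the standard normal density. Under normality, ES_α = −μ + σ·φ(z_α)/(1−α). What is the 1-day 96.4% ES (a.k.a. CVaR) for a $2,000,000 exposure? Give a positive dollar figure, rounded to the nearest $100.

$136,200

Tail multiplier: φ(z)/(1−α) = 0.079092 / 0.036 = 2.197.
ES = 3.1% × 2.197 = 6.811%.
On $2,000,000: 0.06811 × $2,000,000 = $136,220.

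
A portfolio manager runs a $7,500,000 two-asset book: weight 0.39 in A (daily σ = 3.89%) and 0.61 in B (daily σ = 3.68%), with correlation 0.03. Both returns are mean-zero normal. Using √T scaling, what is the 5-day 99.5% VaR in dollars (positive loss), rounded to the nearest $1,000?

$1,187,000

σ_p = √(0.39²·3.89² + 0.61²·3.68² + 2·0.03·0.39·0.61·3.89·3.68) = 2.747%.
σ_{5d} = 2.747% × √5 = 6.142%.
z(99.5%) = 2.576.
VaR = 2.576 × 6.142% = 15.822%; on $7,500,000 that is $1,186,650.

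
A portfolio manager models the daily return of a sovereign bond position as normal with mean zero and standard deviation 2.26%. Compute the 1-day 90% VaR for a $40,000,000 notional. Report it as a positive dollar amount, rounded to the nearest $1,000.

At 90% one-sided, z = 1.282.
VaR = z·σ = 1.282 × 2.26% = 2.897%.
On $40,000,000: 0.02897 × $40,000,000 = $1,158,800.

$1,159,000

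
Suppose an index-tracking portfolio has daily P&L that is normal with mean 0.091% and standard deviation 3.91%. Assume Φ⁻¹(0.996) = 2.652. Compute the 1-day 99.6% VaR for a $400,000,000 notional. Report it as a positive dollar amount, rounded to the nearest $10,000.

$41,110,000

VaR = −μ + z·σ = −(0.091%) + 2.652 × 3.91% = 10.278%.
On $400,000,000: 0.10278 × $400,000,000 = $41,112,000.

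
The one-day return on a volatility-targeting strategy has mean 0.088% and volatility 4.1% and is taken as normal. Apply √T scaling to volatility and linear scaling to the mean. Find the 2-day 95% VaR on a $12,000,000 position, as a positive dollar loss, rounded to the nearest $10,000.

At 95%, z = 1.645.
σ_{2d} = 4.1% × √2 = 5.798%; μ_{2d} = 2 × 0.088% = 0.176%.
VaR = −(0.176%) + 1.645 × 5.798% = 9.362%.
On $12,000,000: 0.09362 × $12,000,000 = $1,123,440.

$1,120,000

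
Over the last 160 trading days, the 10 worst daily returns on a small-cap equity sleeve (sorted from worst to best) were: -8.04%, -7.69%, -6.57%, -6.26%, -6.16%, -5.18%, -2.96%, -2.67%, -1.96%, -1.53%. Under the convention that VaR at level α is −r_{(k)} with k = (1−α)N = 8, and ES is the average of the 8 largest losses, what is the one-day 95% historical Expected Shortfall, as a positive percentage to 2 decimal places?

The 8 worst returns sum to -45.53%.
ES = −(-45.53%) / 8 = 5.69125% ≈ 5.69%.

5.69%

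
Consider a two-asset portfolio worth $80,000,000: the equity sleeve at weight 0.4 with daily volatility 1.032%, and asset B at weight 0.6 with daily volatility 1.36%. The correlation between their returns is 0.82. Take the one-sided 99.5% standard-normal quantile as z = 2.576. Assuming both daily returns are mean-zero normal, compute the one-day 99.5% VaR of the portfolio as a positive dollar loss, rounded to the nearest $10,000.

σ_p² = 0.4²·1.032² + 0.6²·1.36² + 2·0.82·0.4·0.6·1.032·1.36 = 1.3887 (%²).
σ_p = √1.3887 = 1.178%.
VaR = 2.576 × 1.178% = 3.035%; on $80,000,000 that is $2,428,000.

$2,430,000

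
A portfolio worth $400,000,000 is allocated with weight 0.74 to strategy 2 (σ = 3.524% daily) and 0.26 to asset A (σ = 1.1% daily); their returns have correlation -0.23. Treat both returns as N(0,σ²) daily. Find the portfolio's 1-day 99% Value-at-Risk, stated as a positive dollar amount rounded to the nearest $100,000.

σ_p² = 0.74²·3.524² + 0.26²·1.1² + 2·-0.23·0.74·0.26·3.524·1.1 = 6.5391 (%²).
σ_p = √6.5391 = 2.557%.
At 99%, z = 2.326.
VaR = 2.326 × 2.557% = 5.948%; on $400,000,000 that is $23,792,000.

$23,800,000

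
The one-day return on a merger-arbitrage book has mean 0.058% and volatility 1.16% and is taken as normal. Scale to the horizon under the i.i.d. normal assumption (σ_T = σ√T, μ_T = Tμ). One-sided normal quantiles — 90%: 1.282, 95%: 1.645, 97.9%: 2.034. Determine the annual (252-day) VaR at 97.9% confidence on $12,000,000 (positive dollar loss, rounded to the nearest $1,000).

σ_{252d} = 1.16% × √252 = 18.414%; μ_{252d} = 252 × 0.058% = 14.616%.
VaR = −(14.616%) + 2.034 × 18.414% = 22.838%.
On $12,000,000: 0.22838 × $12,000,000 = $2,740,560.

$2,741,000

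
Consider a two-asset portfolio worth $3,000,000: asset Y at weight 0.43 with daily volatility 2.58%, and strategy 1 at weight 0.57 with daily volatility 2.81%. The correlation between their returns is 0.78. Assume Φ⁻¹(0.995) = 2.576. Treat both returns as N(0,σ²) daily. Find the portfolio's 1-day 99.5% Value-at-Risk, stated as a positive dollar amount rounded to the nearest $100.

σ_p² = 0.43²·2.58² + 0.57²·2.81² + 2·0.78·0.43·0.57·2.58·2.81 = 6.5682 (%²).
σ_p = √6.5682 = 2.563%.
VaR = 2.576 × 2.563% = 6.602%; on $3,000,000 that is $198,060.

$198,100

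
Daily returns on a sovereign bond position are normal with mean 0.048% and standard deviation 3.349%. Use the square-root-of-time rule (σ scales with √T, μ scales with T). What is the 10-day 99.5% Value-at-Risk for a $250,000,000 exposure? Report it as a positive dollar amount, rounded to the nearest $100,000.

$67,000,000

At 99.5%, z = 2.576.
σ_{10d} = 3.349% × √10 = 10.590%; μ_{10d} = 10 × 0.048% = 0.480%.
VaR = −(0.480%) + 2.576 × 10.590% = 26.800%.
On $250,000,000: 0.26800 × $250,000,000 = $67,000,000.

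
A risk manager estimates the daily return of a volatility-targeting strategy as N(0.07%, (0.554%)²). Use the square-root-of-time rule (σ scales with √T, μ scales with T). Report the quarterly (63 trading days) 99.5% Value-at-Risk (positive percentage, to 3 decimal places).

At 99.5%, z = 2.576.
σ_{63d} = 0.554% × √63 = 4.397%; μ_{63d} = 63 × 0.07% = 4.410%.
VaR = −(4.410%) + 2.576 × 4.397% = 6.917%.

6.917%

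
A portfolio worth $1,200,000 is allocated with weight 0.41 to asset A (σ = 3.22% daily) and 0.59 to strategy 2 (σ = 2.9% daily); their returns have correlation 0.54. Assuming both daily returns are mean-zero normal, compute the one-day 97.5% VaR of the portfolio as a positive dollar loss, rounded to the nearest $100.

σ_p² = 0.41²·3.22² + 0.59²·2.9² + 2·0.54·0.41·0.59·3.22·2.9 = 7.1100 (%²).
σ_p = √7.1100 = 2.666%.
At 97.5%, z = 1.960.
VaR = 1.960 × 2.666% = 5.225%; on $1,200,000 that is $62,700.

$62,700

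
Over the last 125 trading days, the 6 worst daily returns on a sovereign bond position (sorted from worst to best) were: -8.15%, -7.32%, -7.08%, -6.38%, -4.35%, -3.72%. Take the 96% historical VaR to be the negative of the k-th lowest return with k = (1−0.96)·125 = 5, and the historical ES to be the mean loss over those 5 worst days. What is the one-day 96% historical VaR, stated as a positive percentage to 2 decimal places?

k = 5; the 5th lowest return is -4.35%, so VaR = 4.35%.

4.35%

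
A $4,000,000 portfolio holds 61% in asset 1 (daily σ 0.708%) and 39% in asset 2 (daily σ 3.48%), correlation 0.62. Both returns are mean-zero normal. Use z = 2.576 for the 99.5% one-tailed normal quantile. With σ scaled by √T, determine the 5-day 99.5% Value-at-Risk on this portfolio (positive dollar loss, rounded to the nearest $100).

σ_p = √(0.61²·0.708² + 0.39²·3.48² + 2·0.62·0.61·0.39·0.708·3.48) = 1.660%.
σ_{5d} = 1.660% × √5 = 3.712%.
VaR = 2.576 × 3.712% = 9.562%; on $4,000,000 that is $382,480.

$382,500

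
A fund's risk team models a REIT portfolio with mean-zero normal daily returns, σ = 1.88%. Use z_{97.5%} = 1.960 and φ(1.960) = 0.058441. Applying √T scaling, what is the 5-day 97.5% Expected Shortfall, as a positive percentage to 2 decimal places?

σ_{5d} = 1.88% × √5 = 4.204%.
ES multiplier = φ(z)/(1−α) = 0.058441/0.025 = 2.338.
ES = 4.204% × 2.338 = 9.829%.

9.83%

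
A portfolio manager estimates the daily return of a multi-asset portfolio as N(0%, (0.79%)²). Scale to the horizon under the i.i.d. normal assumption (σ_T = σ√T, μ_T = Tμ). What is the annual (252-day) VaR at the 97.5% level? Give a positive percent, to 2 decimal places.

24.58%

At 97.5%, z = 1.960.
σ_{252d} = 0.79% × √252 = 12.541%.
VaR = 1.960 × 12.541% = 24.580%.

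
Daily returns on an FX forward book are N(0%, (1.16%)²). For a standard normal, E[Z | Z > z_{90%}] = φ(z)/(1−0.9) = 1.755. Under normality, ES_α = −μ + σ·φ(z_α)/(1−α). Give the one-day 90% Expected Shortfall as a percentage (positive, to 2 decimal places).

2.04%

ES = 1.16% × 1.755 = 2.036%.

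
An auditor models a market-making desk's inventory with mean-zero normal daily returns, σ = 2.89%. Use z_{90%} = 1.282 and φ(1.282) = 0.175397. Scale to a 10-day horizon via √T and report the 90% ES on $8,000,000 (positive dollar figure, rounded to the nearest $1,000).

$1,282,000

σ_{10d} = 2.89% × √10 = 9.139%.
ES multiplier = φ(z)/(1−α) = 0.175397/0.1 = 1.754.
ES = 9.139% × 1.754 = 16.030%; on $8,000,000: $1,282,400.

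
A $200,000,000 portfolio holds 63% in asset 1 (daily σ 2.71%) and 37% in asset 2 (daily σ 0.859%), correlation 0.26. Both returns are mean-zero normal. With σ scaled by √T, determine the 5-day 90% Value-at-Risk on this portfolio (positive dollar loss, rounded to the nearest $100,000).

$10,400,000

σ_p = √(0.63²·2.71² + 0.37²·0.859² + 2·0.26·0.63·0.37·2.71·0.859) = 1.816%.
σ_{5d} = 1.816% × √5 = 4.061%.
z(90%) = 1.282.
VaR = 1.282 × 4.061% = 5.206%; on $200,000,000 that is $10,412,000.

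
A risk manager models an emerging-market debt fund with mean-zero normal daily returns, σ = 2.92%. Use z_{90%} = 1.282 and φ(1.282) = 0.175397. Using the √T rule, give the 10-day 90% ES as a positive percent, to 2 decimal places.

16.20%

σ_{10d} = 2.92% × √10 = 9.234%.
ES multiplier = φ(z)/(1−α) = 0.175397/0.1 = 1.754.
ES = 9.234% × 1.754 = 16.196%.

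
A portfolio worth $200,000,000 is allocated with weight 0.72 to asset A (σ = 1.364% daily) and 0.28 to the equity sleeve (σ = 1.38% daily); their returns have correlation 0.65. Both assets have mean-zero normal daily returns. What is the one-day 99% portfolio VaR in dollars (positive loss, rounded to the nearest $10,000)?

σ_p² = 0.72²·1.364² + 0.28²·1.38² + 2·0.65·0.72·0.28·1.364·1.38 = 1.6071 (%²).
σ_p = √1.6071 = 1.268%.
At 99%, z = 2.326.
VaR = 2.326 × 1.268% = 2.949%; on $200,000,000 that is $5,898,000.

$5,900,000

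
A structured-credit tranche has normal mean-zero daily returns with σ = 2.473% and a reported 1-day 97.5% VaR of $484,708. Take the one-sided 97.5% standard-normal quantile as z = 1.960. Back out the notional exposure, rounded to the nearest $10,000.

$10,000,000

VaR as a fraction of value: z·σ = 1.960 × 2.473% = 4.84708%.
Position = $484,708 / 0.0484708 = $10,000,000.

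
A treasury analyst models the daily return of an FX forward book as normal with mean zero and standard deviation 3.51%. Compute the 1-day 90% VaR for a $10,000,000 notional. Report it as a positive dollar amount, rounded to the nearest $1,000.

$450,000

At 90% one-sided, z = 1.282.
VaR = z·σ = 1.282 × 3.51% = 4.500%.
On $10,000,000: 0.04500 × $10,000,000 = $450,000.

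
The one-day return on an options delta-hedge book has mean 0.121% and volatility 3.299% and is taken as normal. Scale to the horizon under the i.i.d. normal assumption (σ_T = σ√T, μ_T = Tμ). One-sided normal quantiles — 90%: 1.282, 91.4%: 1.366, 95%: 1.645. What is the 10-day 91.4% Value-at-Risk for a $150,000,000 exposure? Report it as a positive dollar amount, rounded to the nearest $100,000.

σ_{10d} = 3.299% × √10 = 10.432%; μ_{10d} = 10 × 0.121% = 1.210%.
VaR = −(1.210%) + 1.366 × 10.432% = 13.040%.
On $150,000,000: 0.13040 × $150,000,000 = $19,560,000.

$19,600,000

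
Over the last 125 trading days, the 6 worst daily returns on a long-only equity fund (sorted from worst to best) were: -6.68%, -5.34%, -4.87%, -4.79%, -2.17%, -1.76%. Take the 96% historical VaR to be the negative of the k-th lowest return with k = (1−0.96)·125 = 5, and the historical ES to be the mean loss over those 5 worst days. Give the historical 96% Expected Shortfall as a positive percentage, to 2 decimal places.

The 5 worst returns sum to -23.85%.
ES = −(-23.85%) / 5 = 4.77%.

4.77%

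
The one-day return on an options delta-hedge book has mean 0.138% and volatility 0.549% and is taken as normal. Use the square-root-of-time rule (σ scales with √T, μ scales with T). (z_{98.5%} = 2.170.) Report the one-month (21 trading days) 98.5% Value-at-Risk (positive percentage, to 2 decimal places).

2.56%

σ_{21d} = 0.549% × √21 = 2.516%; μ_{21d} = 21 × 0.138% = 2.898%.
VaR = −(2.898%) + 2.170 × 2.516% = 2.562%.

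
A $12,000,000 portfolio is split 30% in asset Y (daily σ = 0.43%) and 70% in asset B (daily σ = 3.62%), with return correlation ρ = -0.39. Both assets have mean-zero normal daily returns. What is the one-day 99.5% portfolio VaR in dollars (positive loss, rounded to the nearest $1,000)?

σ_p² = 0.3²·0.43² + 0.7²·3.62² + 2·-0.39·0.3·0.7·0.43·3.62 = 6.1828 (%²).
σ_p = √6.1828 = 2.487%.
At 99.5%, z = 2.576.
VaR = 2.576 × 2.487% = 6.407%; on $12,000,000 that is $768,840.

$769,000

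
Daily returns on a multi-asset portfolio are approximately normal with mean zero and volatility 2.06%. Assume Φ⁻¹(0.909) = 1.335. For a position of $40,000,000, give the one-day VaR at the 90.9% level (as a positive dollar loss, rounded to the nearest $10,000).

$1,100,000

VaR = z·σ = 1.335 × 2.06% = 2.750%.
On $40,000,000: 0.02750 × $40,000,000 = $1,100,000.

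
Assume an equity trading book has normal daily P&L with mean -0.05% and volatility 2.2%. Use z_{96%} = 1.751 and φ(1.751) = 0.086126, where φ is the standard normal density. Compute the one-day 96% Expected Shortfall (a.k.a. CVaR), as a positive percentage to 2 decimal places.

Tail multiplier: φ(z)/(1−α) = 0.086126 / 0.04 = 2.153.
ES = −(-0.05%) + 2.2% × 2.153 = 4.787%.

4.79%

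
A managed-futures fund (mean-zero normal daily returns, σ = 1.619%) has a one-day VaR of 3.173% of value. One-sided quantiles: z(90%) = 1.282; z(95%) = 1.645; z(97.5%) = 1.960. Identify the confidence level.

97.5%

Implied z = VaR/σ = 3.173 / 1.619 = 1.960.
This matches z(97.5%) = 1.960.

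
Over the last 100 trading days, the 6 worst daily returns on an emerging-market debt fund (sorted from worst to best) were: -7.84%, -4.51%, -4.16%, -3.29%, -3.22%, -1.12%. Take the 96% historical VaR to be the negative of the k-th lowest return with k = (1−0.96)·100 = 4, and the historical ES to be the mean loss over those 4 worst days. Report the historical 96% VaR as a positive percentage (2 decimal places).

3.29%

k = 4; the 4th lowest return is -3.29%, so VaR = 3.29%.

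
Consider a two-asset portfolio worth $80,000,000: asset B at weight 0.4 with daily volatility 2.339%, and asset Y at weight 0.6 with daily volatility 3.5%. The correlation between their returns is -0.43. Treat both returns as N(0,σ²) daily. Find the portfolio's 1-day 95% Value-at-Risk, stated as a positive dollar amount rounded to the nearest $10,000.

σ_p² = 0.4²·2.339² + 0.6²·3.5² + 2·-0.43·0.4·0.6·2.339·3.5 = 3.5957 (%²).
σ_p = √3.5957 = 1.896%.
At 95%, z = 1.645.
VaR = 1.645 × 1.896% = 3.119%; on $80,000,000 that is $2,495,200.

$2,500,000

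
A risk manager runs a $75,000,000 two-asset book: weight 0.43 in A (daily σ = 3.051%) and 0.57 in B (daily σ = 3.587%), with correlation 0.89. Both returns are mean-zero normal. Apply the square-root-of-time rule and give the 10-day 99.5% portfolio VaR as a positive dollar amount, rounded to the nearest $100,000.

$20,000,000

σ_p = √(0.43²·3.051² + 0.57²·3.587² + 2·0.89·0.43·0.57·3.051·3.587) = 3.267%.
σ_{10d} = 3.267% × √10 = 10.331%.
z(99.5%) = 2.576.
VaR = 2.576 × 10.331% = 26.613%; on $75,000,000 that is $19,959,750.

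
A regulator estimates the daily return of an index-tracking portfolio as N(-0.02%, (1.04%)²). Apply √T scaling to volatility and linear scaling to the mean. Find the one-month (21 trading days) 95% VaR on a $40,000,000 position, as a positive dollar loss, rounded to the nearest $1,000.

At 95%, z = 1.645.
σ_{21d} = 1.04% × √21 = 4.766%; μ_{21d} = 21 × -0.02% = -0.420%.
VaR = −(-0.420%) + 1.645 × 4.766% = 8.260%.
On $40,000,000: 0.08260 × $40,000,000 = $3,304,000.

$3,304,000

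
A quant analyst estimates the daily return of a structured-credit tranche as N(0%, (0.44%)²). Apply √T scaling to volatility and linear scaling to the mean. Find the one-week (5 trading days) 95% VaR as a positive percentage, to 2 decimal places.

At 95%, z = 1.645.
σ_{5d} = 0.44% × √5 = 0.984%.
VaR = 1.645 × 0.984% = 1.619%.

1.62%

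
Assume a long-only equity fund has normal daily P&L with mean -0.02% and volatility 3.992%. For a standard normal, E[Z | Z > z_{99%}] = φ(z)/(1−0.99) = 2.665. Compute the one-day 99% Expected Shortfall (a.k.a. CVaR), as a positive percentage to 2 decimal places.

10.66%

ES = −(-0.02%) + 3.992% × 2.665 = 10.659%.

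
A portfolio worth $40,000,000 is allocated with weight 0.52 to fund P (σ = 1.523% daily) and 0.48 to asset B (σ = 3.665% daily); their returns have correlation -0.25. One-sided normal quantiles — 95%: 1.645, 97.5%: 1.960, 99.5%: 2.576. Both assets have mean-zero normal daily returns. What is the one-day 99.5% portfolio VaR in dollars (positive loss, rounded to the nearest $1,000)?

$1,792,000

σ_p² = 0.52²·1.523² + 0.48²·3.665² + 2·-0.25·0.52·0.48·1.523·3.665 = 3.0254 (%²).
σ_p = √3.0254 = 1.739%.
VaR = 2.576 × 1.739% = 4.480%; on $40,000,000 that is $1,792,000.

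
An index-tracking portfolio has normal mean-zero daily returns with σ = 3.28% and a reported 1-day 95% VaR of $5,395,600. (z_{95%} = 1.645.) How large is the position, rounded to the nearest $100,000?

$100,000,000

VaR as a fraction of value: z·σ = 1.645 × 3.28% = 5.3956%.
Position = $5,395,600 / 0.053956 = $100,000,000.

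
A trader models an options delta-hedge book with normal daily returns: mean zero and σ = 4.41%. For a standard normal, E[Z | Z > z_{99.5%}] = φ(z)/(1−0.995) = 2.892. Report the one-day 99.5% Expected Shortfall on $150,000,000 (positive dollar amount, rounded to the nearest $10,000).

$19,130,000

ES = 4.41% × 2.892 = 12.754%.
On $150,000,000: 0.12754 × $150,000,000 = $19,131,000.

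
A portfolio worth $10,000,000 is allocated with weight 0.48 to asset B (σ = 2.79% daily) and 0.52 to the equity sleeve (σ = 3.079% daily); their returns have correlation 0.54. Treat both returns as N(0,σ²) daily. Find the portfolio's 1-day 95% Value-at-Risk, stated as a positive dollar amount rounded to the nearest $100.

σ_p² = 0.48²·2.79² + 0.52²·3.079² + 2·0.54·0.48·0.52·2.79·3.079 = 6.6726 (%²).
σ_p = √6.6726 = 2.583%.
At 95%, z = 1.645.
VaR = 1.645 × 2.583% = 4.249%; on $10,000,000 that is $424,900.

$424,900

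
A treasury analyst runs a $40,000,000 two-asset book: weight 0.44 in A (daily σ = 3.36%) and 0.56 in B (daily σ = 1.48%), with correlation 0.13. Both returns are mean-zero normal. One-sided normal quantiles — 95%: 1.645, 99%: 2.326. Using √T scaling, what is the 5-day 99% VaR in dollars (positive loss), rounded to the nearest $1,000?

$3,716,000

σ_p = √(0.44²·3.36² + 0.56²·1.48² + 2·0.13·0.44·0.56·3.36·1.48) = 1.786%.
σ_{5d} = 1.786% × √5 = 3.994%.
VaR = 2.326 × 3.994% = 9.290%; on $40,000,000 that is $3,716,000.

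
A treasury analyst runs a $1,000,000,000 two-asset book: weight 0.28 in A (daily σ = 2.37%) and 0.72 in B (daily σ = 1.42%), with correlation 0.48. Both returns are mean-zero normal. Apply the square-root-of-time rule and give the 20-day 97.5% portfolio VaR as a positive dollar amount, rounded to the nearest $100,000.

σ_p = √(0.28²·2.37² + 0.72²·1.42² + 2·0.48·0.28·0.72·2.37·1.42) = 1.462%.
σ_{20d} = 1.462% × √20 = 6.538%.
z(97.5%) = 1.960.
VaR = 1.960 × 6.538% = 12.814%; on $1,000,000,000 that is $128,140,000.

$128,100,000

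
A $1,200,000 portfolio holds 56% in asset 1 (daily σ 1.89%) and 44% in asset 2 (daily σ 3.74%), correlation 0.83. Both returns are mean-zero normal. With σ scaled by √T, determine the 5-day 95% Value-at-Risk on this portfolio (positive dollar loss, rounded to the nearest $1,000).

σ_p = √(0.56²·1.89² + 0.44²·3.74² + 2·0.83·0.56·0.44·1.89·3.74) = 2.592%.
σ_{5d} = 2.592% × √5 = 5.796%.
z(95%) = 1.645.
VaR = 1.645 × 5.796% = 9.534%; on $1,200,000 that is $114,408.

$114,000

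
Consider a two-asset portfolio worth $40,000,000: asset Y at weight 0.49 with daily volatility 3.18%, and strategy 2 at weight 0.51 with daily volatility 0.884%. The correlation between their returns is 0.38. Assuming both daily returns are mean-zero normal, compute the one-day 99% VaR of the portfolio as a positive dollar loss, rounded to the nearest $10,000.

σ_p² = 0.49²·3.18² + 0.51²·0.884² + 2·0.38·0.49·0.51·3.18·0.884 = 3.1651 (%²).
σ_p = √3.1651 = 1.779%.
At 99%, z = 2.326.
VaR = 2.326 × 1.779% = 4.138%; on $40,000,000 that is $1,655,200.

$1,660,000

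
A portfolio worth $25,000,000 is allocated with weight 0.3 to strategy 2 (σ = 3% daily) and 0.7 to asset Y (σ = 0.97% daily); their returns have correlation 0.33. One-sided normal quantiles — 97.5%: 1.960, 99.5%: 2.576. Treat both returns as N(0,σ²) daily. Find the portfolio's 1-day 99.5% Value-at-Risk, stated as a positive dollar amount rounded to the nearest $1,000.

σ_p² = 0.3²·3² + 0.7²·0.97² + 2·0.33·0.3·0.7·3·0.97 = 1.6744 (%²).
σ_p = √1.6744 = 1.294%.
VaR = 2.576 × 1.294% = 3.333%; on $25,000,000 that is $833,250.

$833,000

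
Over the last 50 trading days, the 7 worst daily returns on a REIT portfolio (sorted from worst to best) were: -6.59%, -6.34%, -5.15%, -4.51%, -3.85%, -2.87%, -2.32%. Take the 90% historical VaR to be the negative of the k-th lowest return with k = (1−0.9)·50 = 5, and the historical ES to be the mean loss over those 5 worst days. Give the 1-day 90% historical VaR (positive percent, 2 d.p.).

k = 5; the 5th lowest return is -3.85%, so VaR = 3.85%.

3.85%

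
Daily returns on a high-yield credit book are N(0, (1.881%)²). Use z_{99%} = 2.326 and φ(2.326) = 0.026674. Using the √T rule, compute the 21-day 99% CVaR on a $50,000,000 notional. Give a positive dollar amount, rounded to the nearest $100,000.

$11,500,000

σ_{21d} = 1.881% × √21 = 8.620%.
ES multiplier = φ(z)/(1−α) = 0.026674/0.01 = 2.667.
ES = 8.620% × 2.667 = 22.990%; on $50,000,000: $11,495,000.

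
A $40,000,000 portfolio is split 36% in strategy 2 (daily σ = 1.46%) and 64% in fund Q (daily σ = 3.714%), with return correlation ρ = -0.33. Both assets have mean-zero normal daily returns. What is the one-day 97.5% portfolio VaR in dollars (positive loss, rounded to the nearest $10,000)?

σ_p² = 0.36²·1.46² + 0.64²·3.714² + 2·-0.33·0.36·0.64·1.46·3.714 = 5.1016 (%²).
σ_p = √5.1016 = 2.259%.
At 97.5%, z = 1.960.
VaR = 1.960 × 2.259% = 4.428%; on $40,000,000 that is $1,771,200.

$1,770,000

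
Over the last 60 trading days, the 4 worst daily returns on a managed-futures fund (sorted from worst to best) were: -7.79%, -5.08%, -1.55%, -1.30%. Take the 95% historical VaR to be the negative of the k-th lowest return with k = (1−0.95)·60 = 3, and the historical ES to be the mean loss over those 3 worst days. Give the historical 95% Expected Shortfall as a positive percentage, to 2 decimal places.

The 3 worst returns sum to -14.42%.
ES = −(-14.42%) / 3 = 4.8066…% ≈ 4.81%.

4.81%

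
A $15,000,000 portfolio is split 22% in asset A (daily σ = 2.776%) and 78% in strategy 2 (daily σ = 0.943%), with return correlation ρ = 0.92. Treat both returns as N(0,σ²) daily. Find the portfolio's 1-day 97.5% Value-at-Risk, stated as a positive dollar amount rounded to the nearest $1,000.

σ_p² = 0.22²·2.776² + 0.78²·0.943² + 2·0.92·0.22·0.78·2.776·0.943 = 1.7405 (%²).
σ_p = √1.7405 = 1.319%.
At 97.5%, z = 1.960.
VaR = 1.960 × 1.319% = 2.585%; on $15,000,000 that is $387,750.

$388,000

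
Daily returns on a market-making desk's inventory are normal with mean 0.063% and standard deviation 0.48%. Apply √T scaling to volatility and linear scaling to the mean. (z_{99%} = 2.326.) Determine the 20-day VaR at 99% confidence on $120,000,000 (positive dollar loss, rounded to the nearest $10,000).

σ_{20d} = 0.48% × √20 = 2.147%; μ_{20d} = 20 × 0.063% = 1.260%.
VaR = −(1.260%) + 2.326 × 2.147% = 3.734%.
On $120,000,000: 0.03734 × $120,000,000 = $4,480,800.

$4,480,000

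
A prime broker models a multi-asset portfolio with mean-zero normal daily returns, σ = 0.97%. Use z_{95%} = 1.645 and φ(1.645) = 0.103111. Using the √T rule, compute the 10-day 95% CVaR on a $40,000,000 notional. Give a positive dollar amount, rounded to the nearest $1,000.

$2,530,000

σ_{10d} = 0.97% × √10 = 3.067%.
ES multiplier = φ(z)/(1−α) = 0.103111/0.05 = 2.062.
ES = 3.067% × 2.062 = 6.324%; on $40,000,000: $2,529,600.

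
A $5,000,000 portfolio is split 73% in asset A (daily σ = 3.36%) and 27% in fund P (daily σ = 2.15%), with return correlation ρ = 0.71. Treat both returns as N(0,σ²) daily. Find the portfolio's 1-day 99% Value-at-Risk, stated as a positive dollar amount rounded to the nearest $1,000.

σ_p² = 0.73²·3.36² + 0.27²·2.15² + 2·0.71·0.73·0.27·3.36·2.15 = 8.3751 (%²).
σ_p = √8.3751 = 2.894%.
At 99%, z = 2.326.
VaR = 2.326 × 2.894% = 6.731%; on $5,000,000 that is $336,550.

$337,000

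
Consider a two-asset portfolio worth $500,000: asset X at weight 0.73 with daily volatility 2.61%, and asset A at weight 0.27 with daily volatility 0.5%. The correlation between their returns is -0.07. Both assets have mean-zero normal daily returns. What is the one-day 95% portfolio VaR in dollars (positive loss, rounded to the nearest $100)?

σ_p² = 0.73²·2.61² + 0.27²·0.5² + 2·-0.07·0.73·0.27·2.61·0.5 = 3.6124 (%²).
σ_p = √3.6124 = 1.901%.
At 95%, z = 1.645.
VaR = 1.645 × 1.901% = 3.127%; on $500,000 that is $15,635.

$15,600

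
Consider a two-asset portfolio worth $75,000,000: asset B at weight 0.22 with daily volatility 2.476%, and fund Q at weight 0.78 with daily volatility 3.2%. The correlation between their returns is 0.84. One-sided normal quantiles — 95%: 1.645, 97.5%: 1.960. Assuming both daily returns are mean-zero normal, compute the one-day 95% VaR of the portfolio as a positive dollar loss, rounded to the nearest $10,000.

σ_p² = 0.22²·2.476² + 0.78²·3.2² + 2·0.84·0.22·0.78·2.476·3.2 = 8.8109 (%²).
σ_p = √8.8109 = 2.968%.
VaR = 1.645 × 2.968% = 4.882%; on $75,000,000 that is $3,661,500.

$3,660,000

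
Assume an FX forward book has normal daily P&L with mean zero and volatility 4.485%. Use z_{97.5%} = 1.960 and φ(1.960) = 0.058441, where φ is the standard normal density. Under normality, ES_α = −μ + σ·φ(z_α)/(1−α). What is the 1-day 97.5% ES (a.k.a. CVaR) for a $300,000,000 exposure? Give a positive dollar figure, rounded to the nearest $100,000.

Tail multiplier: φ(z)/(1−α) = 0.058441 / 0.025 = 2.338.
ES = 4.485% × 2.338 = 10.486%.
On $300,000,000: 0.10486 × $300,000,000 = $31,458,000.

$31,500,000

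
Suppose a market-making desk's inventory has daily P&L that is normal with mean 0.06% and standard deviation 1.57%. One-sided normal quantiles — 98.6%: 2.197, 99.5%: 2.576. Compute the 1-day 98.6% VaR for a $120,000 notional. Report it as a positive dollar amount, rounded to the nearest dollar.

VaR = −μ + z·σ = −(0.06%) + 2.197 × 1.57% = 3.389%.
On $120,000: 0.03389 × $120,000 = $4,067.

$4,067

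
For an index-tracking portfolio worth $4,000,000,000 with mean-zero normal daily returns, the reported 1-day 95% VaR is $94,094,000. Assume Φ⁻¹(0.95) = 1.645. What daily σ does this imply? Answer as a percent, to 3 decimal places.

1.430%

VaR as a fraction: $94,094,000 / $4,000,000,000 = 2.352%.
σ = VaR / z = 2.352% / 1.645 = 1.430%.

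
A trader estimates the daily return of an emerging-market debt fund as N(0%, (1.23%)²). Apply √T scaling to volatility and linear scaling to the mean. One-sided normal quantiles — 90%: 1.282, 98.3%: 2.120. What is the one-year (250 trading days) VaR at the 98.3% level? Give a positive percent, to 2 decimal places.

σ_{250d} = 1.23% × √250 = 19.448%.
VaR = 2.120 × 19.448% = 41.230%.

41.23%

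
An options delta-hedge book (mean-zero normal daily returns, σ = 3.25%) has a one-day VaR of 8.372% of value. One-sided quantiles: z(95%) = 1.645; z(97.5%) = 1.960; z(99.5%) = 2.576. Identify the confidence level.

Implied z = VaR/σ = 8.372 / 3.25 = 2.576.
This matches z(99.5%) = 2.576.

99.5%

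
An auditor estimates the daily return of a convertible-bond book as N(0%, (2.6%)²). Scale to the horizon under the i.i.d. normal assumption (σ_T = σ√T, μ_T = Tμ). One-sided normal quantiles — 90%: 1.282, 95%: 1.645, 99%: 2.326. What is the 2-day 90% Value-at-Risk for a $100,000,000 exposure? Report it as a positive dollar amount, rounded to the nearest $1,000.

σ_{2d} = 2.6% × √2 = 3.677%.
VaR = 1.282 × 3.677% = 4.714%.
On $100,000,000: 0.04714 × $100,000,000 = $4,714,000.

$4,714,000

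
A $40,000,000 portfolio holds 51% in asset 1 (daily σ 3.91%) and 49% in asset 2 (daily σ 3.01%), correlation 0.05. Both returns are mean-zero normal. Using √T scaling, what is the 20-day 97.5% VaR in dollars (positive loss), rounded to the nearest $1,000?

$8,902,000

σ_p = √(0.51²·3.91² + 0.49²·3.01² + 2·0.05·0.51·0.49·3.91·3.01) = 2.539%.
σ_{20d} = 2.539% × √20 = 11.355%.
z(97.5%) = 1.960.
VaR = 1.960 × 11.355% = 22.256%; on $40,000,000 that is $8,902,400.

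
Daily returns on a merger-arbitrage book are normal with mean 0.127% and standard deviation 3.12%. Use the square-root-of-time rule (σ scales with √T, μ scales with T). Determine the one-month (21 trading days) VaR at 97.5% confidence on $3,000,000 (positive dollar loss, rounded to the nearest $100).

At 97.5%, z = 1.960.
σ_{21d} = 3.12% × √21 = 14.298%; μ_{21d} = 21 × 0.127% = 2.667%.
VaR = −(2.667%) + 1.960 × 14.298% = 25.357%.
On $3,000,000: 0.25357 × $3,000,000 = $760,710.

$760,700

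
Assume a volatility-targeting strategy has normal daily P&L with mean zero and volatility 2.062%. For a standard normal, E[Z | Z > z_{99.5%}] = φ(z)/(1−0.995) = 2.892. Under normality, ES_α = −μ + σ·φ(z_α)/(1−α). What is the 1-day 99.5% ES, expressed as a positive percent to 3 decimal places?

ES = 2.062% × 2.892 = 5.963%.

5.963%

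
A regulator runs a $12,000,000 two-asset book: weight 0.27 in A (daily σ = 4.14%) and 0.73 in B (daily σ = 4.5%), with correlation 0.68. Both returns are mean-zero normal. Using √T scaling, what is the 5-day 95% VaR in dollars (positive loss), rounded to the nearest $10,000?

σ_p = √(0.27²·4.14² + 0.73²·4.5² + 2·0.68·0.27·0.73·4.14·4.5) = 4.127%.
σ_{5d} = 4.127% × √5 = 9.228%.
z(95%) = 1.645.
VaR = 1.645 × 9.228% = 15.180%; on $12,000,000 that is $1,821,600.

$1,820,000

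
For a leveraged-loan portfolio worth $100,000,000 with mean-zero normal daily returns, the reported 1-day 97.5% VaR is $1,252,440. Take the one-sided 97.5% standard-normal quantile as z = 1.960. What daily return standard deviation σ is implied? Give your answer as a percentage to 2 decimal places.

0.64%

VaR as a fraction: $1,252,440 / $100,000,000 = 1.252%.
σ = VaR / z = 1.252% / 1.960 = 0.639%.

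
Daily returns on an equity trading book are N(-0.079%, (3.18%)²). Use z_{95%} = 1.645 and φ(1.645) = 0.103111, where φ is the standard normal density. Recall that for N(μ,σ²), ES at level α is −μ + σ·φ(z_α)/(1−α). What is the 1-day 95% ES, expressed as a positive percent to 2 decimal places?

6.64%

Tail multiplier: φ(z)/(1−α) = 0.103111 / 0.05 = 2.062.
ES = −(-0.079%) + 3.18% × 2.062 = 6.636%.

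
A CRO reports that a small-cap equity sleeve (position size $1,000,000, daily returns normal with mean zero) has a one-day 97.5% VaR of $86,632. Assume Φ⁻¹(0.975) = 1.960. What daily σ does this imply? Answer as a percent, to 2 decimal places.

4.42%

VaR as a fraction: $86,632 / $1,000,000 = 8.663%.
σ = VaR / z = 8.663% / 1.960 = 4.420%.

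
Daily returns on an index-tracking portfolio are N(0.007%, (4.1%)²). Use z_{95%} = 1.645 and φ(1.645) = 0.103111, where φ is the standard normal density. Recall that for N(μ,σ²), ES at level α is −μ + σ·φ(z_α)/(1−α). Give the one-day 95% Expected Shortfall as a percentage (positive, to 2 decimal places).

Tail multiplier: φ(z)/(1−α) = 0.103111 / 0.05 = 2.062.
ES = −(0.007%) + 4.1% × 2.062 = 8.447%.

8.45%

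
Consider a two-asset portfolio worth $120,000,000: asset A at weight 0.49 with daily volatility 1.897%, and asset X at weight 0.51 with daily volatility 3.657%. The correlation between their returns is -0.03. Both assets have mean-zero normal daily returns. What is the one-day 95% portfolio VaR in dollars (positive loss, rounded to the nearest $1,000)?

$4,064,000

σ_p² = 0.49²·1.897² + 0.51²·3.657² + 2·-0.03·0.49·0.51·1.897·3.657 = 4.2385 (%²).
σ_p = √4.2385 = 2.059%.
At 95%, z = 1.645.
VaR = 1.645 × 2.059% = 3.387%; on $120,000,000 that is $4,064,400.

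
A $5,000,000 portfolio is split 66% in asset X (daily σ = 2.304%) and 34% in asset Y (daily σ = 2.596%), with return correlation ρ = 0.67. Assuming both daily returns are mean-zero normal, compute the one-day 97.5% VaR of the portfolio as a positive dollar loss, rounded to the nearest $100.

$216,700

σ_p² = 0.66²·2.304² + 0.34²·2.596² + 2·0.67·0.66·0.34·2.304·2.596 = 4.8899 (%²).
σ_p = √4.8899 = 2.211%.
At 97.5%, z = 1.960.
VaR = 1.960 × 2.211% = 4.334%; on $5,000,000 that is $216,700.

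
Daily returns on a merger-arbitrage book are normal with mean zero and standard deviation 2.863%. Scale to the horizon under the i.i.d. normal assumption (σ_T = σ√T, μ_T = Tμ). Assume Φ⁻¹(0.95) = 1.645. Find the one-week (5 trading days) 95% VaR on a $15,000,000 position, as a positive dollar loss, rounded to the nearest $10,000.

$1,580,000

σ_{5d} = 2.863% × √5 = 6.402%.
VaR = 1.645 × 6.402% = 10.531%.
On $15,000,000: 0.10531 × $15,000,000 = $1,579,650.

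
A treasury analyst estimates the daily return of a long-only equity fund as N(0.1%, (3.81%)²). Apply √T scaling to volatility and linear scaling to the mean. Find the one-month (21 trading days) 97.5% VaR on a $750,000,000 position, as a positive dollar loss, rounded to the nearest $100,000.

$240,900,000

At 97.5%, z = 1.960.
σ_{21d} = 3.81% × √21 = 17.460%; μ_{21d} = 21 × 0.1% = 2.100%.
VaR = −(2.100%) + 1.960 × 17.460% = 32.122%.
On $750,000,000: 0.32122 × $750,000,000 = $240,915,000.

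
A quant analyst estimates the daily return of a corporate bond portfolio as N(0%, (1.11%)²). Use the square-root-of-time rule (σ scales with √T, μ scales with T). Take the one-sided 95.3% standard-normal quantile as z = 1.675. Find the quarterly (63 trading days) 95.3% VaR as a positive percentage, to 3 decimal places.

σ_{63d} = 1.11% × √63 = 8.810%.
VaR = 1.675 × 8.810% = 14.757%.

14.757%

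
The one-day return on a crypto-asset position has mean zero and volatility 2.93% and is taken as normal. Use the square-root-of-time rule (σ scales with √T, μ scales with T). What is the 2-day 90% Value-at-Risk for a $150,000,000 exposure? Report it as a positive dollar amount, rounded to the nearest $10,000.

At 90%, z = 1.282.
σ_{2d} = 2.93% × √2 = 4.144%.
VaR = 1.282 × 4.144% = 5.313%.
On $150,000,000: 0.05313 × $150,000,000 = $7,969,500.

$7,970,000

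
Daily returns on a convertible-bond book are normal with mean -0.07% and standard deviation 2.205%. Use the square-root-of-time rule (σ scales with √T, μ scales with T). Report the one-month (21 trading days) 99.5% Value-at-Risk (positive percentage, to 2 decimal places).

At 99.5%, z = 2.576.
σ_{21d} = 2.205% × √21 = 10.105%; μ_{21d} = 21 × -0.07% = -1.470%.
VaR = −(-1.470%) + 2.576 × 10.105% = 27.500%.

27.50%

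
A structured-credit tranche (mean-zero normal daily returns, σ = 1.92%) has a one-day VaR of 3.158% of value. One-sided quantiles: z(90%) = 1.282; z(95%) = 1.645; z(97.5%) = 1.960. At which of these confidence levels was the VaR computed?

95%

Implied z = VaR/σ = 3.158 / 1.92 = 1.645.
This matches z(95%) = 1.645.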